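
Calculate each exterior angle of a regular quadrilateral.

Each exterior angle of a regular n-gon is 360 / n.
For n = 4: 360 / 4 = 90 degrees.

90 degrees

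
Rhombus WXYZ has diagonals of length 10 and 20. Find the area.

Area of a rhombus = (d1 * d2) / 2
Area = (10 * 20) / 2
Area = 200 / 2
Area = 100

100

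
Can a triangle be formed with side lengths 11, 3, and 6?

No.
The triangle inequality is violated: 3 + 6 = 9 ≤ 11.
These lengths cannot form a triangle.

No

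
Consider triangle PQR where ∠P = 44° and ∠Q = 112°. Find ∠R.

Let angle R = x. Then 44 + 112 + x = 180.
x = 180 - 156 = 24 degrees.

24 degrees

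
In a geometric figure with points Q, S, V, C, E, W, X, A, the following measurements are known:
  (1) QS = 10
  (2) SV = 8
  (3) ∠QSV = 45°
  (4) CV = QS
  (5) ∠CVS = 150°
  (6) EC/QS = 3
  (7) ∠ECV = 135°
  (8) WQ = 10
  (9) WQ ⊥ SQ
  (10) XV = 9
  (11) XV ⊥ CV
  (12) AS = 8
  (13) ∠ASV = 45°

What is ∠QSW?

Step 1: By the law of cosines on triangle SQW: SW² = 10² + 10² − 2·10·10·cos(90°) = 200, so SW = 10·√2.
Step 2: By the inverse law of cosines on triangle QSW: cos(∠QSW) = (10² + (10·√2)² − 10²) / (2·10·10·√2) = 200/282.84 = 0.7071, so ∠QSW = 45°.

Therefore, the measure of angle ∠QSW = 45°.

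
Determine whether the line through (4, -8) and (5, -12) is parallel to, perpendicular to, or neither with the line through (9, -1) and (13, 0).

Slope of line 1: m1 = (-12 - -8)/(5 - 4) = -4/1 = -4
Slope of line 2: m2 = (0 - -1)/(13 - 9) = 1/4 = 1/4
Two lines are perpendicular when the product of their slopes is -1 (negative reciprocals).
m1 * m2 = (-4) * (1/4) = -1, confirming perpendicularity.

Perpendicular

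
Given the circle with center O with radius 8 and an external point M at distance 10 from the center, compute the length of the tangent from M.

Let T be the point of tangency. Then OT ⊥ MT (radius ⊥ tangent).
In right triangle OTM: OM² = OT² + MT²
10² = 8² + MT²
MT² = 36, MT = 6

6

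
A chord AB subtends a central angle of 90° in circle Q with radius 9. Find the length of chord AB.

Chord length = 2r sin(θ/2)
= 2 × 9 × sin(90°/2)
= 2 × 9 × sin(45°)
= 9*sqrt(2)

9*sqrt(2)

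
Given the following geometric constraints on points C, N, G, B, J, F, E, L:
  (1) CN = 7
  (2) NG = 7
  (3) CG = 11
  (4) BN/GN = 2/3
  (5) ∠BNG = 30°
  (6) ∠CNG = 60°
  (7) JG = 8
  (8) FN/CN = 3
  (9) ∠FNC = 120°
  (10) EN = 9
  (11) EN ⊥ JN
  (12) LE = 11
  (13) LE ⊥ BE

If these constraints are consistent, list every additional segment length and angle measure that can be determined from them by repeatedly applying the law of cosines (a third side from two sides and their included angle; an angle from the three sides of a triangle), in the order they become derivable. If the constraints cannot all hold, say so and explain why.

These constraints are not satisfiable: (1), (2) and (3) fix all three sides of triangle CNG, so by the law of cosines cos(∠CNG) = (7² + 7² − 11²) / (2·7·7) = -0.2347, i.e. ∠CNG ≈ 103.57°, which contradicts (6) ∠CNG = 60°. No planar figure meets all of them, so nothing further can be derived.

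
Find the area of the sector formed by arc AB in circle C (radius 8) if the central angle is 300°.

Sector area = π(8²)(5/6) = 160*pi/3

160*pi/3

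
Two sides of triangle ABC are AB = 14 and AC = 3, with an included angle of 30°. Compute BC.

By the law of cosines: BC^2 = AB^2 + AC^2 - 2*AB*AC*cos(A)
BC^2 = 14^2 + 3^2 - 2*14*3*cos(30°)
BC^2 = 196 + 9 - 84*(sqrt(3)/2)
BC^2 = 205 - 42*sqrt(3)
BC = sqrt(205 - 42*sqrt(3))

sqrt(205 - 42*sqrt(3))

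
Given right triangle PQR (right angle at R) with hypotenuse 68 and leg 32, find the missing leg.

QR = sqrt(68^2 - 32^2) = sqrt(3600) = 60

60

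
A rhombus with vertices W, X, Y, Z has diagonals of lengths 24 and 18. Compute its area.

Area = (24 * 18) / 2 = 432 / 2 = 216

216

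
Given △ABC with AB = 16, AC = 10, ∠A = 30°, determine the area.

Area = (1/2)(16)(10) sin(30°) = (1/2)(16)(10)(1/2) = 40

40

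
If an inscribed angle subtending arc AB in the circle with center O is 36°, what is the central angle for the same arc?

Central angle = 2 × 36° = 72° (inscribed angle theorem).

72°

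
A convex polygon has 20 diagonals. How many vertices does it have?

Using d = n(n - 3)/2, we solve 20 = n(n - 3)/2.
So n(n - 3) = 40.
Testing n = 8: 8 * 5 = 40 = 40. Correct.
The polygon has 8 sides.

8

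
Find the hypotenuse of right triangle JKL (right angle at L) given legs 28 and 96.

By the Pythagorean theorem: JK^2 = JL^2 + KL^2
JK^2 = 28^2 + 96^2 = 784 + 9216 = 10000
JK = sqrt(10000) = 100

100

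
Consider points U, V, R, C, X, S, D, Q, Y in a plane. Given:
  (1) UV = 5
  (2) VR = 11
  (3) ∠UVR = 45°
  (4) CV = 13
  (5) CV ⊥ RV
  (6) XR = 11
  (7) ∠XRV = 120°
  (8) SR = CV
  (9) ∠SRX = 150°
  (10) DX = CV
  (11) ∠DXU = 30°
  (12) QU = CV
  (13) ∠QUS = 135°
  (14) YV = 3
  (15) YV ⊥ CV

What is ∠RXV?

Step 1: By the law of cosines on triangle XRV: XV² = 11² + 11² − 2·11·11·cos(120°) = 363, so XV = 11·√3.
Step 2: By the inverse law of cosines on triangle RXV: cos(∠RXV) = (11² + (11·√3)² − 11²) / (2·11·11·√3) = 363/419.16 = 0.866, so ∠RXV = 30°.

Therefore, the measure of angle ∠RXV = 30°.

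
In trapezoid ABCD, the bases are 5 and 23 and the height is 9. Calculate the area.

Area of a trapezoid = (base1 + base2) * height / 2
Area = (5 + 23) * 9 / 2
Area = 28 * 9 / 2
Area = 252 / 2
Area = 126

126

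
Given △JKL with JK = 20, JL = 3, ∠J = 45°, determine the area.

When two sides and the included angle are known, the area formula is (1/2)ab sin(C).
The height from one side to the opposite vertex is 3 sin(45°) = 3*sqrt(2)/2.
Area = (1/2) * 20 * 3*sqrt(2)/2 = 15*sqrt(2).

15*sqrt(2)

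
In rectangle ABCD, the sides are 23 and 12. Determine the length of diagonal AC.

A rectangle's diagonal splits it into two right triangles, with the diagonal as the hypotenuse.
By the Pythagorean theorem, d^2 = 23^2 + 12^2 = 673.
Therefore d = sqrt(673).

sqrt(673)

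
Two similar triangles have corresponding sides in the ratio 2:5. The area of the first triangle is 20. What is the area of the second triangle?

Area ratio = (2/5)^2 = 4/25. Area of the second triangle = 20 * 25/4 = 125.

125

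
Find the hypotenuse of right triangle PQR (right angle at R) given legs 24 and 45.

In a right triangle, the square of the hypotenuse equals the sum of the squares of the two legs.
The legs are 24 and 45, so the hypotenuse = sqrt(576 + 2025) = sqrt(2601) = 51.

51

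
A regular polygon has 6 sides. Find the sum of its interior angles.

The sum of interior angles of an n-sided polygon is (n - 2) * 180.
For n = 6: (6 - 2) * 180 = 4 * 180 = 720 degrees.

720 degrees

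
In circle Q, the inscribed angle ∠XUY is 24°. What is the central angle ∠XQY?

The inscribed angle theorem states that a central angle is always twice any inscribed angle that subtends the same arc.
Since the inscribed angle is 24°, the central angle = 2 × 24° = 48°.

48°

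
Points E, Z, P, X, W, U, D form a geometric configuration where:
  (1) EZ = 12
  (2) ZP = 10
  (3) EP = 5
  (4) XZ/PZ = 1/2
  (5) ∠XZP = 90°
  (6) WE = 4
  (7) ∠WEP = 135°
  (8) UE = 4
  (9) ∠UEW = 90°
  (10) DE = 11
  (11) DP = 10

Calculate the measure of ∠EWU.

Step 1: By the law of cosines on triangle WEU: WU² = 4² + 4² − 2·4·4·cos(90°) = 32, so WU = 4·√2.
Step 2: By the inverse law of cosines on triangle EWU: cos(∠EWU) = (4² + (4·√2)² − 4²) / (2·4·4·√2) = 32/45.25 = 0.7071, so ∠EWU = 45°.

Therefore, the measure of angle ∠EWU = 45°.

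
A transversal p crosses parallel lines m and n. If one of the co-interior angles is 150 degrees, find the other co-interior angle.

Co-interior angles sum to 180: 180 - 150 = 30 degrees.

30 degrees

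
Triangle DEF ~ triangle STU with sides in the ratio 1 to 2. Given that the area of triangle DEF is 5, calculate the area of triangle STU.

The ratio of areas of similar triangles = (side ratio)^2.
Side ratio = 1:2, so area ratio = 1:4.
Area of STU / Area of DEF = 4/1
Area of STU = 5 * 4/1 = 20

20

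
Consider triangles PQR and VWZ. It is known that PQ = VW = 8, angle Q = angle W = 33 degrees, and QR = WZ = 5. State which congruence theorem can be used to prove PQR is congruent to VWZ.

Consider the given information: PQ = VW = 8, angle Q = angle W = 33 degrees, and QR = WZ = 5
This is not ASA or HL: ASA requires two angles and the side between them. HL only applies to right triangles with matching hypotenuse and leg.
The correct criterion is SAS. Two pairs of corresponding sides and the included angle are equal (Side-Angle-Side).

SAS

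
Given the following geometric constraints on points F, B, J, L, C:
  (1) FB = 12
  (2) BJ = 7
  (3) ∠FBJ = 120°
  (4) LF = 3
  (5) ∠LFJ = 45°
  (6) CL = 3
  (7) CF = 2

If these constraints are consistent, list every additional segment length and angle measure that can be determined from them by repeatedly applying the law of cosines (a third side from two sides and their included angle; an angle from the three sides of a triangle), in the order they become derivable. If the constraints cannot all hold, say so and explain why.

The constraints are consistent. Derivable facts, in order:
After 1 step:
- FJ ≈ 16.64
- ∠CFL = 70.53°
- ∠CLF = 38.94°
- ∠FCL = 70.53°
After 2 steps:
- JL ≈ 14.68
- ∠BFJ = 21.36°
- ∠BJF = 38.64°
After 3 steps:
- ∠FJL = 8.31°
- ∠FLJ = 126.69°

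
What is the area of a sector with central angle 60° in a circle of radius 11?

Sector area = πr² × θ/360
= π × 11² × 1/6
= π × 121 × 1/6
= 121*pi/6

121*pi/6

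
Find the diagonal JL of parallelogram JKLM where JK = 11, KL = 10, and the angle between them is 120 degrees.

Law of cosines: d^2 = 11^2 + 10^2 - 2(11)(10)cos(120°) = 331, so d = sqrt(331).

sqrt(331)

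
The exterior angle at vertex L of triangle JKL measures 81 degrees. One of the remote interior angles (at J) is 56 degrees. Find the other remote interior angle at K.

By the exterior angle theorem: exterior angle = sum of remote interior angles.
81 = 56 + angle K
angle K = 81 - 56 = 25 degrees

25 degrees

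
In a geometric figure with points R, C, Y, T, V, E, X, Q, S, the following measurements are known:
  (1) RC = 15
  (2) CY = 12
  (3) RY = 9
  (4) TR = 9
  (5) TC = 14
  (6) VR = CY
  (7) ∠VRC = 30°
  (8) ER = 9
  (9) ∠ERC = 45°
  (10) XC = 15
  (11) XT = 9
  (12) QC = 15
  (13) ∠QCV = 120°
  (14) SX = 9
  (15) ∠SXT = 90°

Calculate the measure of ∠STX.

Step 1: By the law of cosines on triangle TXS: TS² = 9² + 9² − 2·9·9·cos(90°) = 162, so TS = 9·√2.
Step 2: By the inverse law of cosines on triangle STX: cos(∠STX) = ((9·√2)² + 9² − 9²) / (2·9·√2·9) = 162/229.1 = 0.7071, so ∠STX = 45°.

Therefore, the measure of angle ∠STX = 45°.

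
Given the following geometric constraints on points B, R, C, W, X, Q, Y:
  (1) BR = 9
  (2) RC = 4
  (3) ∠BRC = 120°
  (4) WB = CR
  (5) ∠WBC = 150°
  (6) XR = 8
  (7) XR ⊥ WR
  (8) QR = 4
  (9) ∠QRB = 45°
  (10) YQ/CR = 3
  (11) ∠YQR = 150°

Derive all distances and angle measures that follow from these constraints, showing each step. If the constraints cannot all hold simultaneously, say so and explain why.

The constraints are consistent.

From the given relations:
  WB = CR = 4
  YQ = 3·CR = 3·4 = 12

Step 1: From BR = 9, RC = 4, and ∠BRC = 120°, by the law of cosines:
  BC² = BR² + RC² - 2·BR·RC·cos(120°) = 81 + 16 + 36 = 133
  BC = √133

Step 2: From BR = 9, RQ = 4, and ∠BRQ = 45°, by the law of cosines:
  BQ² = BR² + RQ² - 2·BR·RQ·cos(45°) = 81 + 16 - 50.91 = 46.09
  BQ ≈ 6.79

Step 3: From RQ = 4, QY = 12, and ∠RQY = 150°, by the law of cosines:
  RY² = RQ² + QY² - 2·RQ·QY·cos(150°) = 16 + 144 + 83.14 = 243.1
  RY ≈ 15.59

Step 4: From CB = √133, BW = 4, and ∠CBW = 150°, by the law of cosines:
  CW² = CB² + BW² - 2·CB·BW·cos(150°) = 133 + 16 + 79.9 = 228.9
  CW ≈ 15.13

Step 5: From BC = √133, BR = 9, CR = 4, by the inverse law of cosines:
  cos(∠CBR) = (BC² + BR² - CR²) / (2·BC·BR)
  ∠CBR = 17.48°

Step 6: From BQ = 6.79, BR = 9, QR = 4, by the inverse law of cosines:
  cos(∠QBR) = (BQ² + BR² - QR²) / (2·BQ·BR)
  ∠QBR = 24.62°

Step 7: From RQ = 4, RY = 15.59, QY = 12, by the inverse law of cosines:
  cos(∠QRY) = (RQ² + RY² - QY²) / (2·RQ·RY)
  ∠QRY = 22.63°

Step 8: From CB = √133, CR = 4, BR = 9, by the inverse law of cosines:
  cos(∠BCR) = (CB² + CR² - BR²) / (2·CB·CR)
  ∠BCR = 42.52°

Step 9: From QB = 6.79, QR = 4, BR = 9, by the inverse law of cosines:
  cos(∠BQR) = (QB² + QR² - BR²) / (2·QB·QR)
  ∠BQR = 110.38°

Step 10: From YQ = 12, YR = 15.59, QR = 4, by the inverse law of cosines:
  cos(∠QYR) = (YQ² + YR² - QR²) / (2·YQ·YR)
  ∠QYR = 7.37°

Step 11: From CB = √133, CW = 15.13, BW = 4, by the inverse law of cosines:
  cos(∠BCW) = (CB² + CW² - BW²) / (2·CB·CW)
  ∠BCW = 7.6°

Step 12: From WB = 4, WC = 15.13, BC = √133, by the inverse law of cosines:
  cos(∠BWC) = (WB² + WC² - BC²) / (2·WB·WC)
  ∠BWC = 22.4°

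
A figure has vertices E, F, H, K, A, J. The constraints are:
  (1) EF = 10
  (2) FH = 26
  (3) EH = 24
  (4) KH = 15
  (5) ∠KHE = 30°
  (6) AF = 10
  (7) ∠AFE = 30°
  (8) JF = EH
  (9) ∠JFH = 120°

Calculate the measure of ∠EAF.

Step 1: By the law of cosines on triangle AFE: AE² = 10² + 10² − 2·10·10·cos(30°) = 26.79, so AE ≈ 5.18.
Step 2: By the inverse law of cosines on triangle EAF: cos(∠EAF) = (5.18² + 10² − 10²) / (2·5.18·10) = 26.79/103.53 = 0.2588, so ∠EAF = 75°.

Therefore, the measure of angle ∠EAF = 75°.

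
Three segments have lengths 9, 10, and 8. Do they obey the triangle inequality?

Yes.
The triangle inequality requires that the sum of any two sides exceeds the third.
Here 8 + 9 = 17 > 10, so the condition is met.

Yes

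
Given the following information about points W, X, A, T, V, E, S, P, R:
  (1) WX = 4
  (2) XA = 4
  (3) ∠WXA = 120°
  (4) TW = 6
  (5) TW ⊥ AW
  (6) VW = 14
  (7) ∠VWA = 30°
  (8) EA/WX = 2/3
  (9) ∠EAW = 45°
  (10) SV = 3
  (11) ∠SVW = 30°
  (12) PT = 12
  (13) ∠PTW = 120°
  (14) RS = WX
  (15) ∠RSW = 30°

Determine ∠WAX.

Step 1: By the law of cosines on triangle AXW: AW² = 4² + 4² − 2·4·4·cos(120°) = 48, so AW = 4·√3.
Step 2: By the inverse law of cosines on triangle WAX: cos(∠WAX) = ((4·√3)² + 4² − 4²) / (2·4·√3·4) = 48/55.43 = 0.866, so ∠WAX = 30°.

Therefore, the measure of angle ∠WAX = 30°.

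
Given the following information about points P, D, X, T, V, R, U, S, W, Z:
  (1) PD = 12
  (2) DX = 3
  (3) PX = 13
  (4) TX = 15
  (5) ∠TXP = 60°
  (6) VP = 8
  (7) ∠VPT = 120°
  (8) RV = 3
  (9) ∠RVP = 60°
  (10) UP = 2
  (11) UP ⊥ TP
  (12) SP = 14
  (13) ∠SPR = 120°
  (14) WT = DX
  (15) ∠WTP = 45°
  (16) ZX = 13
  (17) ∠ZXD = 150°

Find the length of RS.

Step 1: By the law of cosines on triangle PVR: PR² = 8² + 3² − 2·8·3·cos(60°) = 49, so PR = 7.
Step 2: By the law of cosines on triangle RPS: RS² = 7² + 14² − 2·7·14·cos(120°) = 343, so RS = 7·√7.

Therefore, the length of RS = 7·√7.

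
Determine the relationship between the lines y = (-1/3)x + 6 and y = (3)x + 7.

Slope of line 1: m1 = -1/3
Slope of line 2: m2 = 3
Two lines are perpendicular when the product of their slopes is -1 (negative reciprocals).
m1 * m2 = (-1/3) * (3) = -1, confirming perpendicularity.

Perpendicular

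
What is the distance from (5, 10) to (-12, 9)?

d = sqrt((-12 - 5)^2 + (9 - 10)^2)
d = sqrt(-17^2 + -1^2)
d = sqrt(289 + 1)
d = sqrt(290)

sqrt(290)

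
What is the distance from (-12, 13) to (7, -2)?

The horizontal distance is |7 - -12| = 19 and the vertical distance is |-2 - 13| = 15.
By the Pythagorean theorem, d = sqrt(19^2 + 15^2) = sqrt(586).

sqrt(586)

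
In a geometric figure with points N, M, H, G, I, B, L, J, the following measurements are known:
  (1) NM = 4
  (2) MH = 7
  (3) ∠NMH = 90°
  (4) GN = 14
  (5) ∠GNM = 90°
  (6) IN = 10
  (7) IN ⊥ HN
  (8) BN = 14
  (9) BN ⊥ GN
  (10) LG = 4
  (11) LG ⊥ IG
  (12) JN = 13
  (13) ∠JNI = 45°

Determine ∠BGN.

Step 1: By the law of cosines on triangle GNB: GB² = 14² + 14² − 2·14·14·cos(90°) = 392, so GB = 14·√2.
Step 2: By the inverse law of cosines on triangle BGN: cos(∠BGN) = ((14·√2)² + 14² − 14²) / (2·14·√2·14) = 392/554.37 = 0.7071, so ∠BGN = 45°.

Therefore, the measure of angle ∠BGN = 45°.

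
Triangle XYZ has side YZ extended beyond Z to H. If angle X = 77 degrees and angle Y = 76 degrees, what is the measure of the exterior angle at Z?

Exterior angle = 77 + 76 = 153 degrees (exterior angle theorem).

153 degrees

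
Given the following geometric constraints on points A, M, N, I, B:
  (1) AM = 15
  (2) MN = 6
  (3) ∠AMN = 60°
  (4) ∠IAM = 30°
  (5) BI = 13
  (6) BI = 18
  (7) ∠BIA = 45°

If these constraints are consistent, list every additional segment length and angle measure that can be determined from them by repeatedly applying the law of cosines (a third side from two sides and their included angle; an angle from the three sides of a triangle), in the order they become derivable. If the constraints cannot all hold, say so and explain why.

These constraints are not satisfiable: (5) BI = 13 and (6) BI = 18 assign two different lengths to the same segment. No planar figure meets all of them, so nothing further can be derived.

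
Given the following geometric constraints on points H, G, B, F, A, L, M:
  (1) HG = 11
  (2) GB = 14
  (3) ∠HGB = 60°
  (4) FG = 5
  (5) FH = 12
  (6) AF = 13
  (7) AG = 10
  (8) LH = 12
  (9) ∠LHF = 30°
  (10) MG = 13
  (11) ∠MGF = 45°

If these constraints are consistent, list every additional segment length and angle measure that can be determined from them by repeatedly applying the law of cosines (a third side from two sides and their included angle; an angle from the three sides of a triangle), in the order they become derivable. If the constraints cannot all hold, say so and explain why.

The constraints are consistent. Derivable facts, in order:
After 1 step:
- FL ≈ 6.21
- FM ≈ 10.1
- HB = √163
- ∠AFG = 43.69°
- ∠AGF = 116.1°
- ∠FAG = 20.21°
- ∠FGH = 88.96°
- ∠FHG = 24.62°
- ∠GFH = 66.42°
After 2 steps:
- ∠BHG = 71.74°
- ∠FLH = 75°
- ∠FMG = 20.48°
- ∠GBH = 48.26°
- ∠GFM = 114.52°
- ∠HFL = 75°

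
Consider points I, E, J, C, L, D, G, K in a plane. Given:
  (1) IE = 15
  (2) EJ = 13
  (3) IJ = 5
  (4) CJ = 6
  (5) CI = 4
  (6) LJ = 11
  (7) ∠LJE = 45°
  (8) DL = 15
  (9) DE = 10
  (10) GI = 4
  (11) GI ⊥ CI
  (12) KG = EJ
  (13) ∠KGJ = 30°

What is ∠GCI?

Step 1: By the law of cosines on triangle CIG: CG² = 4² + 4² − 2·4·4·cos(90°) = 32, so CG = 4·√2.
Step 2: By the inverse law of cosines on triangle GCI: cos(∠GCI) = ((4·√2)² + 4² − 4²) / (2·4·√2·4) = 32/45.25 = 0.7071, so ∠GCI = 45°.

Therefore, the measure of angle ∠GCI = 45°.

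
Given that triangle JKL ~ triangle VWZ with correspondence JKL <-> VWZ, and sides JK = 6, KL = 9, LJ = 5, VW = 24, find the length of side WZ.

Since the triangles are similar, the ratio of corresponding sides is constant.
Scale factor k = VW / JK = 24 / 6 = 4
WZ = k * KL = 4 * 9 = 36

36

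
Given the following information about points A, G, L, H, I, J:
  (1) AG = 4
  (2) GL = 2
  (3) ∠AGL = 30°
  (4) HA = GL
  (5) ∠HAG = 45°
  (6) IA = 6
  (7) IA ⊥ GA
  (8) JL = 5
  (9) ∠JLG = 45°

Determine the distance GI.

Step 1: By the law of cosines on triangle GAI: GI² = 4² + 6² − 2·4·6·cos(90°) = 52, so GI = 2·√13.

Therefore, the length of GI = 2·√13.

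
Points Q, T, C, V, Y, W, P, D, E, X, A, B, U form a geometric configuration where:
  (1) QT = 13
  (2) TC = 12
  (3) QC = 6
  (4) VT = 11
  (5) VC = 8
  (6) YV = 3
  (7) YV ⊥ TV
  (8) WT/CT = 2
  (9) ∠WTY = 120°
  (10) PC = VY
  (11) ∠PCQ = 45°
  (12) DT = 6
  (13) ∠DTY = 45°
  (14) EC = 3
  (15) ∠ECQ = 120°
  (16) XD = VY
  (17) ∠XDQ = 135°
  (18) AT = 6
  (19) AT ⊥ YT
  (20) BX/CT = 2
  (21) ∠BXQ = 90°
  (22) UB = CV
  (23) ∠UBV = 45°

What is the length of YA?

Step 1: By the law of cosines on triangle YVT: YT² = 3² + 11² − 2·3·11·cos(90°) = 130, so YT = √130.
Step 2: By the law of cosines on triangle YTA: YA² = √130² + 6² − 2·√130·6·cos(90°) = 166, so YA = √166.

Therefore, the length of YA = √166.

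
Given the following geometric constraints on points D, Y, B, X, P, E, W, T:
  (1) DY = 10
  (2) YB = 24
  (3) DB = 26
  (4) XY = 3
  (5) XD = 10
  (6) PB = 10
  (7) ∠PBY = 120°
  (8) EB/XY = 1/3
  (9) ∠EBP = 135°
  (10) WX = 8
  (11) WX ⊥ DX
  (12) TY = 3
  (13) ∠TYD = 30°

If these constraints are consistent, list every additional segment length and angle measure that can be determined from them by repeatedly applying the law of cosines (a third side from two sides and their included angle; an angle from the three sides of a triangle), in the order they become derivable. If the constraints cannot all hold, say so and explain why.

The constraints are consistent. Derivable facts, in order:
After 1 step:
- DT ≈ 7.55
- DW = 2·√41
- PE ≈ 10.73
- YP ≈ 30.27
- ∠BDY = 67.38°
- ∠BYD = 90°
- ∠DBY = 22.62°
- ∠DXY = 81.37°
- ∠DYX = 81.37°
- ∠XDY = 17.25°
After 2 steps:
- ∠BEP = 41.22°
- ∠BPE = 3.78°
- ∠BPY = 43.37°
- ∠BYP = 16.63°
- ∠DTY = 138.54°
- ∠DWX = 51.34°
- ∠TDY = 11.46°
- ∠WDX = 38.66°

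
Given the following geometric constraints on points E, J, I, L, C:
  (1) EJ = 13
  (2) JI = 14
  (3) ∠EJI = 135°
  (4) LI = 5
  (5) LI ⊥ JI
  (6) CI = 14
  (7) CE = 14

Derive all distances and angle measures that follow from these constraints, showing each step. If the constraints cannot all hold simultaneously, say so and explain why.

The constraints are consistent.

Step 1: From EJ = 13, JI = 14, and ∠EJI = 135°, by the law of cosines:
  EI² = EJ² + JI² - 2·EJ·JI·cos(135°) = 169 + 196 + 257.4 = 622.4
  EI ≈ 24.95

Step 2: From JI = 14, IL = 5, and ∠JIL = 90°, by the law of cosines:
  JL² = JI² + IL² - 2·JI·IL·cos(90°) = 196 + 25 - 0 = 221
  JL ≈ 14.87

Step 3: From EC = 14, EI = 24.95, CI = 14, by the inverse law of cosines:
  cos(∠CEI) = (EC² + EI² - CI²) / (2·EC·EI)
  ∠CEI = 27°

Step 4: From EI = 24.95, EJ = 13, IJ = 14, by the inverse law of cosines:
  cos(∠IEJ) = (EI² + EJ² - IJ²) / (2·EI·EJ)
  ∠IEJ = 23.38°

Step 5: From JI = 14, JL = 14.87, IL = 5, by the inverse law of cosines:
  cos(∠IJL) = (JI² + JL² - IL²) / (2·JI·JL)
  ∠IJL = 19.65°

Step 6: From IC = 14, IE = 24.95, CE = 14, by the inverse law of cosines:
  cos(∠CIE) = (IC² + IE² - CE²) / (2·IC·IE)
  ∠CIE = 27°

Step 7: From IE = 24.95, IJ = 14, EJ = 13, by the inverse law of cosines:
  cos(∠EIJ) = (IE² + IJ² - EJ²) / (2·IE·IJ)
  ∠EIJ = 21.62°

Step 8: From LI = 5, LJ = 14.87, IJ = 14, by the inverse law of cosines:
  cos(∠ILJ) = (LI² + LJ² - IJ²) / (2·LI·LJ)
  ∠ILJ = 70.35°

Step 9: From CE = 14, CI = 14, EI = 24.95, by the inverse law of cosines:
  cos(∠ECI) = (CE² + CI² - EI²) / (2·CE·CI)
  ∠ECI = 126°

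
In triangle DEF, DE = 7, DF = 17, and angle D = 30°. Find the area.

When two sides and the included angle are known, the area formula is (1/2)ab sin(C).
The height from one side to the opposite vertex is 17 sin(30°) = 17/2.
Area = (1/2) * 7 * 17/2 = 119/4.

119/4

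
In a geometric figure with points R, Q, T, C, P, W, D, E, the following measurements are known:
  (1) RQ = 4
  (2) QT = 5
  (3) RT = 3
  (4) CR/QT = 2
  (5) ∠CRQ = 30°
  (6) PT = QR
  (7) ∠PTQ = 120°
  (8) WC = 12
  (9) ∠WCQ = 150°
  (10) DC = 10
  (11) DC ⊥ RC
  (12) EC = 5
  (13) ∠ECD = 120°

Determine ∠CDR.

From the given relations: CR = 2·QT = 2·5 = 10.
Step 1: By the law of cosines on triangle DCR: DR² = 10² + 10² − 2·10·10·cos(90°) = 200, so DR = 10·√2.
Step 2: By the inverse law of cosines on triangle CDR: cos(∠CDR) = (10² + (10·√2)² − 10²) / (2·10·10·√2) = 200/282.84 = 0.7071, so ∠CDR = 45°.

Therefore, the measure of angle ∠CDR = 45°.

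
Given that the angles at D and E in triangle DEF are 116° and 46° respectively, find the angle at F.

Let angle F = x. Then 116 + 46 + x = 180.
x = 180 - 162 = 18 degrees.

18 degrees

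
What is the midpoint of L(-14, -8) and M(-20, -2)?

The midpoint is the point halfway along the segment.
Move half the horizontal distance: -14 + (-20 - -14)/2 = -14 + -6/2 = -17
Move half the vertical distance: -8 + (-2 - -8)/2 = -8 + 6/2 = -5
Midpoint = (-17, -5)

(-17, -5)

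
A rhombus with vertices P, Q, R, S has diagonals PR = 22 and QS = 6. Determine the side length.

Half-diagonals are 11 and 3. side = sqrt(11^2 + 3^2) = sqrt(130)

sqrt(130)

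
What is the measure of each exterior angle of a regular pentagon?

Each exterior angle of a regular n-gon is 360 / n.
For n = 5: 360 / 5 = 72 degrees.

72 degrees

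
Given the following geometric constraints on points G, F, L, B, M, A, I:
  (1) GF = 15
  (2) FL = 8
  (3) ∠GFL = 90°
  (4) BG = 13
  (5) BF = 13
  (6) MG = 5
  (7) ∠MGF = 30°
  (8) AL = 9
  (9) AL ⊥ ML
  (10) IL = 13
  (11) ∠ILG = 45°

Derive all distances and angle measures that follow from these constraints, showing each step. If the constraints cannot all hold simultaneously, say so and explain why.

The constraints are consistent.

Step 1: From GF = 15, FL = 8, and ∠GFL = 90°, by the law of cosines:
  GL² = GF² + FL² - 2·GF·FL·cos(90°) = 225 + 64 - 0 = 289
  GL = 17

Step 2: From FG = 15, GM = 5, and ∠FGM = 30°, by the law of cosines:
  FM² = FG² + GM² - 2·FG·GM·cos(30°) = 225 + 25 - 129.9 = 120.1
  FM ≈ 10.96

Step 3: From GB = 13, GF = 15, BF = 13, by the inverse law of cosines:
  cos(∠BGF) = (GB² + GF² - BF²) / (2·GB·GF)
  ∠BGF = 54.77°

Step 4: From FB = 13, FG = 15, BG = 13, by the inverse law of cosines:
  cos(∠BFG) = (FB² + FG² - BG²) / (2·FB·FG)
  ∠BFG = 54.77°

Step 5: From BF = 13, BG = 13, FG = 15, by the inverse law of cosines:
  cos(∠FBG) = (BF² + BG² - FG²) / (2·BF·BG)
  ∠FBG = 70.47°

Step 6: From GL = 17, LI = 13, and ∠GLI = 45°, by the law of cosines:
  GI² = GL² + LI² - 2·GL·LI·cos(45°) = 289 + 169 - 312.5 = 145.5
  GI ≈ 12.06

Step 7: From GF = 15, GL = 17, FL = 8, by the inverse law of cosines:
  cos(∠FGL) = (GF² + GL² - FL²) / (2·GF·GL)
  ∠FGL = 28.07°

Step 8: From FG = 15, FM = 10.96, GM = 5, by the inverse law of cosines:
  cos(∠GFM) = (FG² + FM² - GM²) / (2·FG·FM)
  ∠GFM = 13.19°

Step 9: From LF = 8, LG = 17, FG = 15, by the inverse law of cosines:
  cos(∠FLG) = (LF² + LG² - FG²) / (2·LF·LG)
  ∠FLG = 61.93°

Step 10: From MF = 10.96, MG = 5, FG = 15, by the inverse law of cosines:
  cos(∠FMG) = (MF² + MG² - FG²) / (2·MF·MG)
  ∠FMG = 136.81°

Step 11: From GI = 12.06, GL = 17, IL = 13, by the inverse law of cosines:
  cos(∠IGL) = (GI² + GL² - IL²) / (2·GI·GL)
  ∠IGL = 49.66°

Step 12: From IG = 12.06, IL = 13, GL = 17, by the inverse law of cosines:
  cos(∠GIL) = (IG² + IL² - GL²) / (2·IG·IL)
  ∠GIL = 85.34°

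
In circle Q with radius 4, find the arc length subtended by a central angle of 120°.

The full circumference is 2πr = 2π(4) = 8*pi.
The arc spans 120° out of 360°, which is a fraction of 1/3.
Arc length = 8*pi × 1/3 = 8*pi/3.

8*pi/3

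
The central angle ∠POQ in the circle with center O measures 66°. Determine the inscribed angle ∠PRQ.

Inscribed angle = 66° / 2 = 33° (inscribed angle theorem).

33°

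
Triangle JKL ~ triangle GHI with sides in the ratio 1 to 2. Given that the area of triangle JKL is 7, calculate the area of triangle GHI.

For similar figures, the area ratio equals the square of the side ratio.
Side ratio (JKL to GHI) = 1:2, so area ratio = 1^2:2^2 = 1:4.
If the area of JKL is 7, then the area of GHI = 7 * (4/1) = 28.

28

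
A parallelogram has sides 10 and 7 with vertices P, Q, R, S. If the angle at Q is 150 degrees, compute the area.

Area = 10 * 7 * sin(150°) = 70 * 1/2 = 35

35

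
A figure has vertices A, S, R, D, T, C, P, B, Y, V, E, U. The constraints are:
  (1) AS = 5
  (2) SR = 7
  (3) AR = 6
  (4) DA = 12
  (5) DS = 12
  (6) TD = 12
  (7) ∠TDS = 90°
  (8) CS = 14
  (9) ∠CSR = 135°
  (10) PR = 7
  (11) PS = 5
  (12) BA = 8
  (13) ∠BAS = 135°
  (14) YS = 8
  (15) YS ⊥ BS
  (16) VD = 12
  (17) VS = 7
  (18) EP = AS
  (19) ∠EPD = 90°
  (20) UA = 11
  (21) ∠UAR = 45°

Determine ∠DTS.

Step 1: By the law of cosines on triangle TDS: TS² = 12² + 12² − 2·12·12·cos(90°) = 288, so TS = 12·√2.
Step 2: By the inverse law of cosines on triangle DTS: cos(∠DTS) = (12² + (12·√2)² − 12²) / (2·12·12·√2) = 288/407.29 = 0.7071, so ∠DTS = 45°.

Therefore, the measure of angle ∠DTS = 45°.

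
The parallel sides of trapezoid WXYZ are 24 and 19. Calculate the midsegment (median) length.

The midsegment of a trapezoid = (base1 + base2) / 2
midsegment = (24 + 19) / 2
midsegment = 43 / 2
midsegment = 43/2

43/2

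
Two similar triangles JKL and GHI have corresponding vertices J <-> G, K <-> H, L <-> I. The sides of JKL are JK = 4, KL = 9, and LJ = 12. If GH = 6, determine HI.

Since the triangles are similar, the ratio of corresponding sides is constant.
Scale factor k = GH / JK = 6 / 4 = 3/2
HI = k * KL = 3/2 * 9 = 27/2

27/2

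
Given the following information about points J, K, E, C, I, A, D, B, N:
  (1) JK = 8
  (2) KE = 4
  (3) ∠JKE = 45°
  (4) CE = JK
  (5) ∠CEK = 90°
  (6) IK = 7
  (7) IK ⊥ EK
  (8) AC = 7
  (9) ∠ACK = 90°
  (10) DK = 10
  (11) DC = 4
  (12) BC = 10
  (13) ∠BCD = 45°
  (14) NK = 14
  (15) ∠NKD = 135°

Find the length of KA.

From the given relations: CE = JK = 8.
Step 1: By the law of cosines on triangle CEK: CK² = 8² + 4² − 2·8·4·cos(90°) = 80, so CK = 4·√5.
Step 2: By the law of cosines on triangle KCA: KA² = (4·√5)² + 7² − 2·4·√5·7·cos(90°) = 129, so KA = √129.

Therefore, the length of KA = √129.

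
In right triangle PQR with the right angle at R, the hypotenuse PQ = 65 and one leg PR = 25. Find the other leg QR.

Rearranging the Pythagorean theorem to solve for the unknown leg:
leg^2 = hypotenuse^2 - known_leg^2 = 4225 - 625 = 3600
leg = sqrt(3600) = 60.

60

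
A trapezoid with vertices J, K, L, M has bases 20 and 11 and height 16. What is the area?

Area = (20 + 11) * 16 / 2 = 496 / 2 = 248

248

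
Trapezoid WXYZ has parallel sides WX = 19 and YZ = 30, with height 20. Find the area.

Area = (19 + 30) * 20 / 2 = 980 / 2 = 490

490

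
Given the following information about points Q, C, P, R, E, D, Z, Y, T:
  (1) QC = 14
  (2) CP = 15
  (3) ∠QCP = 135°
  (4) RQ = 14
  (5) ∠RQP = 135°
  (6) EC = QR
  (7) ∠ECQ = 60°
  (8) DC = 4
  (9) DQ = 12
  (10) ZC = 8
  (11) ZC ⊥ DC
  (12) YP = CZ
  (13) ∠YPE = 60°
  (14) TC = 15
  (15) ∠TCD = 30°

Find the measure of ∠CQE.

From the given relations: EC = QR = 14.
Step 1: By the law of cosines on triangle QCE: QE² = 14² + 14² − 2·14·14·cos(60°) = 196, so QE = 14.
Step 2: By the inverse law of cosines on triangle CQE: cos(∠CQE) = (14² + 14² − 14²) / (2·14·14) = 196/392 = 0.5, so ∠CQE = 60°.

Therefore, the measure of angle ∠CQE = 60°.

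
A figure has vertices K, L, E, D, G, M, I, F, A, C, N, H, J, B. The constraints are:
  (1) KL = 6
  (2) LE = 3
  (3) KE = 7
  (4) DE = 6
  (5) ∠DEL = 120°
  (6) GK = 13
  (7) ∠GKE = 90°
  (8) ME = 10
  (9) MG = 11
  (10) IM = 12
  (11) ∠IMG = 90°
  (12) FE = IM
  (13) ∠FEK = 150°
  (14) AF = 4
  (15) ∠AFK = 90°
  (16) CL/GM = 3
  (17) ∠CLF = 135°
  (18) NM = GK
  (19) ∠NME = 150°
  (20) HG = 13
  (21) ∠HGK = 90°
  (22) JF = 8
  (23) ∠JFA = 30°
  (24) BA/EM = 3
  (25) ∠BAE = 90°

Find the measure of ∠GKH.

Step 1: By the law of cosines on triangle KGH: KH² = 13² + 13² − 2·13·13·cos(90°) = 338, so KH = 13·√2.
Step 2: By the inverse law of cosines on triangle GKH: cos(∠GKH) = (13² + (13·√2)² − 13²) / (2·13·13·√2) = 338/478 = 0.7071, so ∠GKH = 45°.

Therefore, the measure of angle ∠GKH = 45°.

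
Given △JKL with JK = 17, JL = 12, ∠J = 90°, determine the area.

Area = (1/2)(17)(12) sin(90°) = (1/2)(17)(12)(1) = 102

102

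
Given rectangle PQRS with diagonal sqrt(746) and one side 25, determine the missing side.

The diagonal of a rectangle forms a right triangle with the two sides.
Rearranging the Pythagorean theorem: missing side = sqrt(d^2 - known^2).
= sqrt(746 - 625) = sqrt(121) = 11.

11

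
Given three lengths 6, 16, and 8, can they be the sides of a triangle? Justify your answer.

Check the triangle inequality: 6 + 8 = 14 ≤ 16.
Since the sum of two sides does not exceed the third, no triangle can be formed.

No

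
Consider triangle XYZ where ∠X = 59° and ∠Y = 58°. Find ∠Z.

By the triangle angle sum property, the three interior angles of any triangle add up to 180°.
We know angle X = 59° and angle Y = 58°, so their sum is 117°.
Therefore angle Z = 180° - 117° = 63°.

63 degrees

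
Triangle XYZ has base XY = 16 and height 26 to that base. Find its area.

A triangle's area is half the area of a rectangle with the same base and height.
Area = (1/2) * 16 * 26 = 208.

208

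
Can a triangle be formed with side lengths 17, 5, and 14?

Yes.
The triangle inequality requires that the sum of any two sides exceeds the third.
Here 5 + 14 = 19 > 17, so the condition is met.

Yes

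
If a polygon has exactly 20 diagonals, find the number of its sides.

Using d = n(n - 3)/2, we solve 20 = n(n - 3)/2.
So n(n - 3) = 40.
Testing n = 8: 8 * 5 = 40 = 40. Correct.
The polygon has 8 sides.

8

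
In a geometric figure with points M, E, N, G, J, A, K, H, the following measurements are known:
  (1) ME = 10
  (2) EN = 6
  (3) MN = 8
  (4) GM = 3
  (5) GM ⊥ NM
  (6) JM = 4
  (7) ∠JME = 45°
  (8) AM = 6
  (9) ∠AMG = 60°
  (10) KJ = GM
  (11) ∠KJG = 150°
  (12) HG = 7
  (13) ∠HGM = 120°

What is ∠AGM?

Step 1: By the law of cosines on triangle GMA: GA² = 3² + 6² − 2·3·6·cos(60°) = 27, so GA = 3·√3.
Step 2: By the inverse law of cosines on triangle AGM: cos(∠AGM) = ((3·√3)² + 3² − 6²) / (2·3·√3·3) = 0/31.18 = 0, so ∠AGM = 90°.

Therefore, the measure of angle ∠AGM = 90°.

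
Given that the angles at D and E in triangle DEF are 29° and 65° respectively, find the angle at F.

The interior angles sum to 180°: angle F = 180 - 29 - 65 = 86°.
The triangle is acute (angles 29°, 65°, 86°).

86 degrees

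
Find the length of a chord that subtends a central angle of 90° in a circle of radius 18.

Chord length = 2r sin(θ/2)
= 2 × 18 × sin(90°/2)
= 2 × 18 × sin(45°)
= 18*sqrt(2)

18*sqrt(2)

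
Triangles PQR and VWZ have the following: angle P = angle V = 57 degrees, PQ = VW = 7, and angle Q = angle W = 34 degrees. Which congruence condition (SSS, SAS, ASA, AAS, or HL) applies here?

The given information provides:
angle P = angle V = 57 degrees, PQ = VW = 7, and angle Q = angle W = 34 degrees
This matches the ASA congruence theorem.
Two pairs of corresponding angles and the included side are equal (Angle-Side-Angle).

ASA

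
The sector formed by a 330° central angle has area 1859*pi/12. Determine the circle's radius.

r² = 360 × 1859*pi/12 / (π × 330) = 169, so r = 13.

13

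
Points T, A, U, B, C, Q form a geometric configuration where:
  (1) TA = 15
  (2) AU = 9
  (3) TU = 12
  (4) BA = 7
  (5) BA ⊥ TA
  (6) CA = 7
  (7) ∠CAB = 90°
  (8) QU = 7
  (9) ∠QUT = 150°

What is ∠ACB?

Step 1: By the law of cosines on triangle CAB: CB² = 7² + 7² − 2·7·7·cos(90°) = 98, so CB = 7·√2.
Step 2: By the inverse law of cosines on triangle ACB: cos(∠ACB) = (7² + (7·√2)² − 7²) / (2·7·7·√2) = 98/138.59 = 0.7071, so ∠ACB = 45°.

Therefore, the measure of angle ∠ACB = 45°.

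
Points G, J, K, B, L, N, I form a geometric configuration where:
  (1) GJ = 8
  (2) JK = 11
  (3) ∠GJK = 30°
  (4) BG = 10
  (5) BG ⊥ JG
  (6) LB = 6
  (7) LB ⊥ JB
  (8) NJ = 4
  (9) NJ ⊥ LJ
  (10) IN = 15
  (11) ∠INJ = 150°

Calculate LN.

Step 1: By the law of cosines on triangle BGJ: BJ² = 10² + 8² − 2·10·8·cos(90°) = 164, so BJ = 2·√41.
Step 2: By the law of cosines on triangle LBJ: LJ² = 6² + (2·√41)² − 2·6·2·√41·cos(90°) = 200, so LJ = 10·√2.
Step 3: By the law of cosines on triangle LJN: LN² = (10·√2)² + 4² − 2·10·√2·4·cos(90°) = 216, so LN = 6·√6.

Therefore, the length of LN = 6·√6.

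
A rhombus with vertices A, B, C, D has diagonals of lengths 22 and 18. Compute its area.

The diagonals of a rhombus divide it into four right triangles.
Each triangle has legs 22/ 2 = 11 and 18/2 = 9, so each has area (1/2)*11*9 = 99/2.
Four such triangles give total area = (d1 * d2) / 2 = 198.

198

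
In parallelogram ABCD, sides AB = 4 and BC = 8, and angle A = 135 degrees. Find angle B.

In a parallelogram, consecutive angles are supplementary (sum to 180°).
angle B = 180 - angle A
angle B = 180 - 135
angle B = 45 degrees

45 degrees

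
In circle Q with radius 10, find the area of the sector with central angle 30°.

Sector area = π(10²)(1/12) = 25*pi/3

25*pi/3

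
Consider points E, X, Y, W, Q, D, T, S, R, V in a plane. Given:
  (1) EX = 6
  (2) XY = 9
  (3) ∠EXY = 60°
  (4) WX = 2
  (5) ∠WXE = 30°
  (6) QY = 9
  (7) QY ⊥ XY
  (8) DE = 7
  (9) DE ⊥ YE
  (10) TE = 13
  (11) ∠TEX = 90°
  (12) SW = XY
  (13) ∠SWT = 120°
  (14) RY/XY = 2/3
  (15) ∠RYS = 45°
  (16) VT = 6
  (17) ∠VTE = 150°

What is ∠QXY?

Step 1: By the law of cosines on triangle XYQ: XQ² = 9² + 9² − 2·9·9·cos(90°) = 162, so XQ = 9·√2.
Step 2: By the inverse law of cosines on triangle QXY: cos(∠QXY) = ((9·√2)² + 9² − 9²) / (2·9·√2·9) = 162/229.1 = 0.7071, so ∠QXY = 45°.

Therefore, the measure of angle ∠QXY = 45°.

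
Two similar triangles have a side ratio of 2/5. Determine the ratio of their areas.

Area ratio = (side ratio)^2 = (2/5)^2 = 4:25.

4:25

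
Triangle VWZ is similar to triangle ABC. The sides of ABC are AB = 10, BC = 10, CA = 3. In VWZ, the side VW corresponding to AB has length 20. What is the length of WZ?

k = 20/10 = 2. WZ = 2 * 10 = 20.

20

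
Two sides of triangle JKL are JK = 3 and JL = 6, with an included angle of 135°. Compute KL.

Law of cosines: KL^2 = 3^2 + 6^2 - 2(3)(6)cos(135°) = 18*sqrt(2) + 45, so KL = 3*sqrt(2*sqrt(2) + 5).

3*sqrt(2*sqrt(2) + 5)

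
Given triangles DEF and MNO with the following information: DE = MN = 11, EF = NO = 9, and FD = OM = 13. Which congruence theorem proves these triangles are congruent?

The given information matches SSS: All three pairs of corresponding sides are equal (Side-Side-Side).

SSS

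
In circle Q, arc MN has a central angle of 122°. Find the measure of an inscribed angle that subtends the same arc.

An inscribed angle intercepts an arc from a point on the circle, while the central angle intercepts the same arc from the center.
The inscribed angle is always half the central angle: 122° / 2 = 61°.

61°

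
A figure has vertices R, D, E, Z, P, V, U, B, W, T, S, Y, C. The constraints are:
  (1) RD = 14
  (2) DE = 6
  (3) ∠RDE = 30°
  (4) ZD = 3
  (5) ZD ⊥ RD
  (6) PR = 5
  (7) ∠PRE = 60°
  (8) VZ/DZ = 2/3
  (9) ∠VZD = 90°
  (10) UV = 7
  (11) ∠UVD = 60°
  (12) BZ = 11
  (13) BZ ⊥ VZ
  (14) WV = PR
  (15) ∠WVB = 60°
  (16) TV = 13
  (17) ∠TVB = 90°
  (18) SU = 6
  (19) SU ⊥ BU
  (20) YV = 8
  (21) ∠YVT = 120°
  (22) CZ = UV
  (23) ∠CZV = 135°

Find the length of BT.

From the given relations: VZ = 2/3·DZ = 2/3·3 = 2.
Step 1: By the law of cosines on triangle BZV: BV² = 11² + 2² − 2·11·2·cos(90°) = 125, so BV = 5·√5.
Step 2: By the law of cosines on triangle BVT: BT² = (5·√5)² + 13² − 2·5·√5·13·cos(90°) = 294, so BT = 7·√6.

Therefore, the length of BT = 7·√6.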